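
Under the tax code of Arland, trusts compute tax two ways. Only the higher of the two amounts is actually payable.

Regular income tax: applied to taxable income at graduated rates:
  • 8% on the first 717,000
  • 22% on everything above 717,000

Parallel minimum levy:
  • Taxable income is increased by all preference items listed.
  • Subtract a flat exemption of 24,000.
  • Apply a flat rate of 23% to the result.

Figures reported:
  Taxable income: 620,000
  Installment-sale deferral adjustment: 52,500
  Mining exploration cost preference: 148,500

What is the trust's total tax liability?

183,310

Parallel minimum levy:
  Adjusted income: 620,000 + 52,500 + 148,500 = 821,000
  Less exemption 24,000 → base 797,000
  797,000 × 23% = 183,310

Regular income tax:
  620,000 × 8% = 49,600

183,310 > 49,600, so the parallel minimum levy is the binding amount.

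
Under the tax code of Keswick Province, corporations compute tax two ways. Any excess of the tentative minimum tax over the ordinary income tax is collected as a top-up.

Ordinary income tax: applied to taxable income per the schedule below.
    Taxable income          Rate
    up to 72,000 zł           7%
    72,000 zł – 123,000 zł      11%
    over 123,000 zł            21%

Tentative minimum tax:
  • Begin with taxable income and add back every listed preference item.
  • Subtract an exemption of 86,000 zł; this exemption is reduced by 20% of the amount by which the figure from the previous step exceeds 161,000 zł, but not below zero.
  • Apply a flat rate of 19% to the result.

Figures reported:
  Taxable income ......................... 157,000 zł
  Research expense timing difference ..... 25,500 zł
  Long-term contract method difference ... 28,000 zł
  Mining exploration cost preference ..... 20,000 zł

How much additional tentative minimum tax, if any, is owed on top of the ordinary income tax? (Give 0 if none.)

12,306 zł

Ordinary income tax:
  72,000 zł × 7% = 5,040 zł
  51,000 zł × 11% = 5,610 zł
  34,000 zł × 21% = 7,140 zł
  → 17,790 zł

Tentative minimum tax:
  Adjusted income: 157,000 zł + 25,500 zł + 28,000 zł + 20,000 zł = 230,500 zł
  Exemption: 86,000 zł − 20% × (230,500 zł − 161,000 zł) = 86,000 zł − 13,900 zł = 72,100 zł
  Base: 230,500 zł − 72,100 zł = 158,400 zł
  158,400 zł × 19% = 30,096 zł

Excess of tentative minimum tax over ordinary income tax: 30,096 zł − 17,790 zł = 12,306 zł.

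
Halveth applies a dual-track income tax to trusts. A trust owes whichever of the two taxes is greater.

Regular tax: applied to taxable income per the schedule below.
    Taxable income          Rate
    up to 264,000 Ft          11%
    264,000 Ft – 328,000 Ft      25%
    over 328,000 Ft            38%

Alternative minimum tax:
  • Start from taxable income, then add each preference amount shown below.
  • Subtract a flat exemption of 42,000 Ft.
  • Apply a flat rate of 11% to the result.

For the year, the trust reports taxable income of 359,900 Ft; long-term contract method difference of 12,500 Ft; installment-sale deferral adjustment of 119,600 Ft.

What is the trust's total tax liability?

Regular tax:
  264,000 Ft × 11% = 29,040 Ft
  64,000 Ft × 25% = 16,000 Ft
  31,900 Ft × 38% = 12,122 Ft
  → 57,162 Ft

Alternative minimum tax:
  Adjusted income: 359,900 Ft + 12,500 Ft + 119,600 Ft = 492,000 Ft
  Less exemption 42,000 Ft → base 450,000 Ft
  450,000 Ft × 11% = 49,500 Ft

57,162 Ft > 49,500 Ft, so the regular tax governs.

57,162 Ft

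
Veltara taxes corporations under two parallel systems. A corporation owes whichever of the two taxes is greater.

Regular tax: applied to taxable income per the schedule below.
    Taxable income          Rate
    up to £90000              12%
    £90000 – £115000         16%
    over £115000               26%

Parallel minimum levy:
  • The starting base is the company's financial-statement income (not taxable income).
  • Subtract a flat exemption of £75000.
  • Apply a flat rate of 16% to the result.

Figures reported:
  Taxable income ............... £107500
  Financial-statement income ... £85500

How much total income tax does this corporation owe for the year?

Parallel minimum levy:
  Base (financial-statement income): £85500
  Less exemption £75000 → base £10500
  £10500 × 16% = £1680

Regular tax:
  £90000 × 12% = £10800
  £17500 × 16% = £2800
  → £13600

£13600 > £1680, so the regular tax governs.

£13600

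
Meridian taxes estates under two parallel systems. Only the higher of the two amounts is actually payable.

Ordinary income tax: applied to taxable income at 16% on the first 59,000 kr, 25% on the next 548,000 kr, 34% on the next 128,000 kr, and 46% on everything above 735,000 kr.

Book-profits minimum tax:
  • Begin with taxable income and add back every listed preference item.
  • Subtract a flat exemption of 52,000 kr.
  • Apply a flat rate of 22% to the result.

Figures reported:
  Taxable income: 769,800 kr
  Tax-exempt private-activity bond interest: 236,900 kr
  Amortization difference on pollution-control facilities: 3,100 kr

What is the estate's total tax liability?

Ordinary income tax:
  59,000 kr × 16% = 9,440 kr
  548,000 kr × 25% = 137,000 kr
  128,000 kr × 34% = 43,520 kr
  34,800 kr × 46% = 16,008 kr
  → 205,968 kr

Book-profits minimum tax:
  Adjusted income: 769,800 kr + 236,900 kr + 3,100 kr = 1,009,800 kr
  Less exemption 52,000 kr → base 957,800 kr
  957,800 kr × 22% = 210,716 kr

210,716 kr > 205,968 kr, so the book-profits minimum tax is the binding amount.

210,716 kr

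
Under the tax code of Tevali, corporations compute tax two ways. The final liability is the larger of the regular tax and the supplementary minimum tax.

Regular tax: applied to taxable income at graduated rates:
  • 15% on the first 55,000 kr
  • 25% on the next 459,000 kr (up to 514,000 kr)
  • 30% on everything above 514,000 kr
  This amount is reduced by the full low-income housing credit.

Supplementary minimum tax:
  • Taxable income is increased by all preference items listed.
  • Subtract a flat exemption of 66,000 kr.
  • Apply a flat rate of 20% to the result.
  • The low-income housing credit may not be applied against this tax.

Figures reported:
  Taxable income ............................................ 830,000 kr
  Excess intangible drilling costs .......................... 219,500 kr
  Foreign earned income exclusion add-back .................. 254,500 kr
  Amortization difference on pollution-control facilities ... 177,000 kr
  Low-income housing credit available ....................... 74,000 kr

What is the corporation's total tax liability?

283,000 kr

Regular tax:
  55,000 kr × 15% = 8,250 kr
  459,000 kr × 25% = 114,750 kr
  316,000 kr × 30% = 94,800 kr
  → 217,800 kr
  Less low-income housing credit 74,000 kr → 143,800 kr

Supplementary minimum tax:
  Adjusted income: 830,000 kr + 219,500 kr + 254,500 kr + 177,000 kr = 1,481,000 kr
  Less exemption 66,000 kr → base 1,415,000 kr
  1,415,000 kr × 20% = 283,000 kr

283,000 kr > 143,800 kr, so the supplementary minimum tax is the binding amount.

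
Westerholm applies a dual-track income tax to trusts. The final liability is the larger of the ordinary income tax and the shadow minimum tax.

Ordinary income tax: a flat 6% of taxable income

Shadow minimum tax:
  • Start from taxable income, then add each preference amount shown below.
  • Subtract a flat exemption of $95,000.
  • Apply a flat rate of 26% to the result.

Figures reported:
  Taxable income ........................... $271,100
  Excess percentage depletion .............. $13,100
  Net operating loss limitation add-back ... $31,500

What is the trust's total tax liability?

Shadow minimum tax:
  Adjusted income: $271,100 + $13,100 + $31,500 = $315,700
  Less exemption $95,000 → base $220,700
  $220,700 × 26% = $57,382

Ordinary income tax:
  $271,100 × 6% = $16,266

$57,382 > $16,266, so the shadow minimum tax is the binding amount.

$57,382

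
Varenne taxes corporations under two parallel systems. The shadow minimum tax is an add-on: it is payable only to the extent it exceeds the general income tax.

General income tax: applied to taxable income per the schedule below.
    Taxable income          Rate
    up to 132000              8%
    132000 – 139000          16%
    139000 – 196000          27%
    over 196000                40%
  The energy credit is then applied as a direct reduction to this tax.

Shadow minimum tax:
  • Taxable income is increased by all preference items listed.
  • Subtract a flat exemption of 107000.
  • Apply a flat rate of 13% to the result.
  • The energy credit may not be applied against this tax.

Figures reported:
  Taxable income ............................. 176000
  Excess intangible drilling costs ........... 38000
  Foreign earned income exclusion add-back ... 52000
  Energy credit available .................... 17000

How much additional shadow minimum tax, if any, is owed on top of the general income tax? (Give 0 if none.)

16000

General income tax:
  132000 × 8% = 10560
  7000 × 16% = 1120
  37000 × 27% = 9990
  → 21670
  Less energy credit 17000 → 4670

Shadow minimum tax:
  Adjusted income: 176000 + 38000 + 52000 = 266000
  Less exemption 107000 → base 159000
  159000 × 13% = 20670

Excess of shadow minimum tax over general income tax: 20670 − 4670 = 16000.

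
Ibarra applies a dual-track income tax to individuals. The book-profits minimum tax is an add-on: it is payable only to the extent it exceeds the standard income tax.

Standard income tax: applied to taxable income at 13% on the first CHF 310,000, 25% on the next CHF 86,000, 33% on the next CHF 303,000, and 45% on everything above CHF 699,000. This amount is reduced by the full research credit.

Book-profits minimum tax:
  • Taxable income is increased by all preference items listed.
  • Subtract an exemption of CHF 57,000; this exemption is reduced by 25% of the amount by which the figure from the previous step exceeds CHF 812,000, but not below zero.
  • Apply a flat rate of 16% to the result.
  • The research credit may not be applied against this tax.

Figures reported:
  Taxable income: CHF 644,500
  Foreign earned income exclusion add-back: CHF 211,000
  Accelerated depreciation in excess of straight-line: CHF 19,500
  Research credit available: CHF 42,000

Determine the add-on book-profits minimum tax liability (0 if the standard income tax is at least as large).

CHF 31,595

Standard income tax:
  CHF 310,000 × 13% = CHF 40,300
  CHF 86,000 × 25% = CHF 21,500
  CHF 248,500 × 33% = CHF 82,005
  → CHF 143,805
  Less research credit CHF 42,000 → CHF 101,805

Book-profits minimum tax:
  Adjusted income: CHF 644,500 + CHF 211,000 + CHF 19,500 = CHF 875,000
  Exemption: CHF 57,000 − 25% × (CHF 875,000 − CHF 812,000) = CHF 57,000 − CHF 15,750 = CHF 41,250
  Base: CHF 875,000 − CHF 41,250 = CHF 833,750
  CHF 833,750 × 16% = CHF 133,400

Excess of book-profits minimum tax over standard income tax: CHF 133,400 − CHF 101,805 = CHF 31,595.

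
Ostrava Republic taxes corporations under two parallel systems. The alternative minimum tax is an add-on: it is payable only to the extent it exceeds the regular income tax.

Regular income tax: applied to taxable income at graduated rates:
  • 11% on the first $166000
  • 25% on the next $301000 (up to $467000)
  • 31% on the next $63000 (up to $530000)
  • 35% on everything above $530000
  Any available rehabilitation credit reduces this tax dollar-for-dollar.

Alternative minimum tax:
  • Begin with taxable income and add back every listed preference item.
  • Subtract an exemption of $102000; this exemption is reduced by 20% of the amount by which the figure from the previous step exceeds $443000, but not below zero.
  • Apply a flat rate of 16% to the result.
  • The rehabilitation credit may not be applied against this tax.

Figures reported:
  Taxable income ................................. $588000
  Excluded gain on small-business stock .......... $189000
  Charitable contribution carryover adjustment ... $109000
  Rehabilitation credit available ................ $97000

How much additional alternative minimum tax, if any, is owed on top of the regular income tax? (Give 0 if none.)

$103276

Alternative minimum tax:
  Adjusted income: $588000 + $189000 + $109000 = $886000
  Exemption: $102000 − 20% × ($886000 − $443000) = $102000 − $88600 = $13400
  Base: $886000 − $13400 = $872600
  $872600 × 16% = $139616

Regular income tax:
  $166000 × 11% = $18260
  $301000 × 25% = $75250
  $63000 × 31% = $19530
  $58000 × 35% = $20300
  → $133340
  Less rehabilitation credit $97000 → $36340

Excess of alternative minimum tax over regular income tax: $139616 − $36340 = $103276.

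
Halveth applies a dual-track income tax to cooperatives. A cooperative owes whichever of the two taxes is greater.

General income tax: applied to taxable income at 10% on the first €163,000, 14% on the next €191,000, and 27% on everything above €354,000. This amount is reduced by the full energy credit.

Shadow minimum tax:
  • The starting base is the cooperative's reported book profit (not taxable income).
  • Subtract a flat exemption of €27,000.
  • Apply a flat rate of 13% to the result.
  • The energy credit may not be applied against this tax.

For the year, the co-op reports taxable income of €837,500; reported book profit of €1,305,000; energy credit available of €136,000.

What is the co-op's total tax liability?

Shadow minimum tax:
  Base (reported book profit): €1,305,000
  Less exemption €27,000 → base €1,278,000
  €1,278,000 × 13% = €166,140

General income tax:
  €163,000 × 10% = €16,300
  €191,000 × 14% = €26,740
  €483,500 × 27% = €130,545
  → €173,585
  Less energy credit €136,000 → €37,585

€166,140 > €37,585, so the shadow minimum tax is the binding amount.

€166,140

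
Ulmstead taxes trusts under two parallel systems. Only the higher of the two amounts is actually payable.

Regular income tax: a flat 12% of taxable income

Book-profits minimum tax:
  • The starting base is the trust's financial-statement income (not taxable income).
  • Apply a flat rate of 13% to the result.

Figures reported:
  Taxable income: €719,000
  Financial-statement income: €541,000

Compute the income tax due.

€86,280

Regular income tax:
  €719,000 × 12% = €86,280

Book-profits minimum tax:
  Base (financial-statement income): €541,000
  €541,000 × 13% = €70,330

€86,280 > €70,330, so the regular income tax governs.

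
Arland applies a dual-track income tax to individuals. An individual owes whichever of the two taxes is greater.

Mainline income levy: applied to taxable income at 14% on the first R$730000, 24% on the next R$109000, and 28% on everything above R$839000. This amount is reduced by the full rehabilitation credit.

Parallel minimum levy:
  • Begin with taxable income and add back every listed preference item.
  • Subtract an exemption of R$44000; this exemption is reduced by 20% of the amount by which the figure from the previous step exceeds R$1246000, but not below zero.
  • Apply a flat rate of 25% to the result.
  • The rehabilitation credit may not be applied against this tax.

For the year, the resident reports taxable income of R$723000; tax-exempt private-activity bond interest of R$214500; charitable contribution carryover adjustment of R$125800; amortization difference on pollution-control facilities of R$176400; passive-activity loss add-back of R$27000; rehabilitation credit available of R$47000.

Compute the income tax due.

R$306710

Mainline income levy:
  R$723000 × 14% = R$101220
  Less rehabilitation credit R$47000 → R$54220

Parallel minimum levy:
  Adjusted income: R$723000 + R$214500 + R$125800 + R$176400 + R$27000 = R$1266700
  Exemption: R$44000 − 20% × (R$1266700 − R$1246000) = R$44000 − R$4140 = R$39860
  Base: R$1266700 − R$39860 = R$1226840
  R$1226840 × 25% = R$306710

R$306710 > R$54220, so the parallel minimum levy is the binding amount.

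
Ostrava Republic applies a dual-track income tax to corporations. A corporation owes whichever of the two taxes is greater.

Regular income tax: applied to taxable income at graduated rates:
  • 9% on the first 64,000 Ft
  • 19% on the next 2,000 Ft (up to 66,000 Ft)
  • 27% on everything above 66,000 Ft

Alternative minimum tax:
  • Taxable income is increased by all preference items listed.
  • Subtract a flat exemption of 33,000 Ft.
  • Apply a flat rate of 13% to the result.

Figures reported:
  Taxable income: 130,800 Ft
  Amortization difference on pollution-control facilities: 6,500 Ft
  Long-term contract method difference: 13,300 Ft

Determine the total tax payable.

23,636 Ft

Alternative minimum tax:
  Adjusted income: 130,800 Ft + 6,500 Ft + 13,300 Ft = 150,600 Ft
  Less exemption 33,000 Ft → base 117,600 Ft
  117,600 Ft × 13% = 15,288 Ft

Regular income tax:
  64,000 Ft × 9% = 5,760 Ft
  2,000 Ft × 19% = 380 Ft
  64,800 Ft × 27% = 17,496 Ft
  → 23,636 Ft

23,636 Ft > 15,288 Ft, so the regular income tax governs.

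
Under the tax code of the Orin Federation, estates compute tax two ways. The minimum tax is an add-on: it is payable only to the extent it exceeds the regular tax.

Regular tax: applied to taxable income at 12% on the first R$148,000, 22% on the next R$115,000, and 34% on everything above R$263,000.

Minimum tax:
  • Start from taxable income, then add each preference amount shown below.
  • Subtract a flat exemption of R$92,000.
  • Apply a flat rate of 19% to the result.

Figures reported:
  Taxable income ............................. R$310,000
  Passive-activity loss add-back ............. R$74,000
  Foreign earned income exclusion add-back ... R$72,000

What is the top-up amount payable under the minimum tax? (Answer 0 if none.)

R$10,120

Regular tax:
  R$148,000 × 12% = R$17,760
  R$115,000 × 22% = R$25,300
  R$47,000 × 34% = R$15,980
  → R$59,040

Minimum tax:
  Adjusted income: R$310,000 + R$74,000 + R$72,000 = R$456,000
  Less exemption R$92,000 → base R$364,000
  R$364,000 × 19% = R$69,160

Excess of minimum tax over regular tax: R$69,160 − R$59,040 = R$10,120.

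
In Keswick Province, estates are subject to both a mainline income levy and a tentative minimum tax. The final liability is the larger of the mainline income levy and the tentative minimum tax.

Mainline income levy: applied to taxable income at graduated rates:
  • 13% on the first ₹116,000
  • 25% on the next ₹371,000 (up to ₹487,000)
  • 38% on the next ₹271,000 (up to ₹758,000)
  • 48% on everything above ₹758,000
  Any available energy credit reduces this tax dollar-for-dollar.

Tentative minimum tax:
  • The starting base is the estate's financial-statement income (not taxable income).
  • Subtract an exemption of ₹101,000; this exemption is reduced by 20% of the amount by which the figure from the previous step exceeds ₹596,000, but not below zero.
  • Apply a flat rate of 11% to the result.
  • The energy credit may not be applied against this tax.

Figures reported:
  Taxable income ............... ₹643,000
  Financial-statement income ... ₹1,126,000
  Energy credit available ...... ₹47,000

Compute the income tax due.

₹123,860

Mainline income levy:
  ₹116,000 × 13% = ₹15,080
  ₹371,000 × 25% = ₹92,750
  ₹156,000 × 38% = ₹59,280
  → ₹167,110
  Less energy credit ₹47,000 → ₹120,110

Tentative minimum tax:
  Base (financial-statement income): ₹1,126,000
  Exemption: 20% × (₹1,126,000 − ₹596,000) = ₹106,000 ≥ ₹101,000, so the exemption is fully phased out
  Base: ₹1,126,000 − ₹0 = ₹1,126,000
  ₹1,126,000 × 11% = ₹123,860

₹123,860 > ₹120,110, so the tentative minimum tax is the binding amount.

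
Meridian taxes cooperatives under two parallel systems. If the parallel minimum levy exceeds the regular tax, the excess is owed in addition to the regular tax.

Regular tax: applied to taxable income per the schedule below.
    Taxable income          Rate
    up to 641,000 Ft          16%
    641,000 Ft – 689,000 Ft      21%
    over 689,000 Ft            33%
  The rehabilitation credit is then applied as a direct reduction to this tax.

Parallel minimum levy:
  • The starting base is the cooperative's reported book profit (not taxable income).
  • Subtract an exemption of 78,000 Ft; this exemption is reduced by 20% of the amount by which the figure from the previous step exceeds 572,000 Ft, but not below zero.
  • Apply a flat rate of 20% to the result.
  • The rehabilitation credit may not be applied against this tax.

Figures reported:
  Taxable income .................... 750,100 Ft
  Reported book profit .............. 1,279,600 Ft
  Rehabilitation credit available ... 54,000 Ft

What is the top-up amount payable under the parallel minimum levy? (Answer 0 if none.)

177,117 Ft

Regular tax:
  641,000 Ft × 16% = 102,560 Ft
  48,000 Ft × 21% = 10,080 Ft
  61,100 Ft × 33% = 20,163 Ft
  → 132,803 Ft
  Less rehabilitation credit 54,000 Ft → 78,803 Ft

Parallel minimum levy:
  Base (reported book profit): 1,279,600 Ft
  Exemption: 20% × (1,279,600 Ft − 572,000 Ft) = 141,520 Ft ≥ 78,000 Ft, so the exemption is fully phased out
  Base: 1,279,600 Ft − 0 Ft = 1,279,600 Ft
  1,279,600 Ft × 20% = 255,920 Ft

Excess of parallel minimum levy over regular tax: 255,920 Ft − 78,803 Ft = 177,117 Ft.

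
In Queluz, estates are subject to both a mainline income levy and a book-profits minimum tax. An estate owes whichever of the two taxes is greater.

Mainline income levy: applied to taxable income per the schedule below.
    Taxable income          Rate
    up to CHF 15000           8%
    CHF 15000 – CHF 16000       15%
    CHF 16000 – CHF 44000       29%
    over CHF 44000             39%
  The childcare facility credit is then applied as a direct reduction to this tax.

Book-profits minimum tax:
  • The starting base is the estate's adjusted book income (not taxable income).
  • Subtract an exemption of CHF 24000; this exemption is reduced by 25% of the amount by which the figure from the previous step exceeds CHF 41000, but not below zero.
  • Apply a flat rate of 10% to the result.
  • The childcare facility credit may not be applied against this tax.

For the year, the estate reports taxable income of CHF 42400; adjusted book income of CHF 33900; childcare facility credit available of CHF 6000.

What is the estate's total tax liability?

Book-profits minimum tax:
  Base (adjusted book income): CHF 33900
  Exemption: CHF 33900 ≤ CHF 41000, so full CHF 24000 applies
  Base: CHF 33900 − CHF 24000 = CHF 9900
  CHF 9900 × 10% = CHF 990

Mainline income levy:
  CHF 15000 × 8% = CHF 1200
  CHF 1000 × 15% = CHF 150
  CHF 26400 × 29% = CHF 7656
  → CHF 9006
  Less childcare facility credit CHF 6000 → CHF 3006

CHF 3006 > CHF 990, so the mainline income levy governs.

CHF 3006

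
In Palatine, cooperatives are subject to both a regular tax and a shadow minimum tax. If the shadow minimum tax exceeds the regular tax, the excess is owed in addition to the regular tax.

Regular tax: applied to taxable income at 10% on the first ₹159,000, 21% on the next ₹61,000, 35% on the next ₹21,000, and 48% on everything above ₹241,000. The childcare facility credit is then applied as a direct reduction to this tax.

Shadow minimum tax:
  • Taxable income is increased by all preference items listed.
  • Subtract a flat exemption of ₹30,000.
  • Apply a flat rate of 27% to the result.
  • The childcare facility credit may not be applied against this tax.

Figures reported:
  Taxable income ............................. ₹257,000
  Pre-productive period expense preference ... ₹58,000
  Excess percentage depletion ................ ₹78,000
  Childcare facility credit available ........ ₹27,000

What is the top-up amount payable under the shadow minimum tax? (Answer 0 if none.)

₹81,270

Shadow minimum tax:
  Adjusted income: ₹257,000 + ₹58,000 + ₹78,000 = ₹393,000
  Less exemption ₹30,000 → base ₹363,000
  ₹363,000 × 27% = ₹98,010

Regular tax:
  ₹159,000 × 10% = ₹15,900
  ₹61,000 × 21% = ₹12,810
  ₹21,000 × 35% = ₹7,350
  ₹16,000 × 48% = ₹7,680
  → ₹43,740
  Less childcare facility credit ₹27,000 → ₹16,740

Excess of shadow minimum tax over regular tax: ₹98,010 − ₹16,740 = ₹81,270.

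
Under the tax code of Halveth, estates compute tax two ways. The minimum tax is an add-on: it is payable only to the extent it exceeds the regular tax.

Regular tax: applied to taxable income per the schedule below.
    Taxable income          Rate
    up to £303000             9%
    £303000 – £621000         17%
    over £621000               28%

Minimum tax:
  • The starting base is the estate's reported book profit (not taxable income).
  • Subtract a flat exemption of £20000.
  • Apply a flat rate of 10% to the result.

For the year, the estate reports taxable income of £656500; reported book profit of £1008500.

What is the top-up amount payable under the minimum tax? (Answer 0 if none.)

Minimum tax:
  Base (reported book profit): £1008500
  Less exemption £20000 → base £988500
  £988500 × 10% = £98850

Regular tax:
  £303000 × 9% = £27270
  £318000 × 17% = £54060
  £35500 × 28% = £9940
  → £91270

Excess of minimum tax over regular tax: £98850 − £91270 = £7580.

£7580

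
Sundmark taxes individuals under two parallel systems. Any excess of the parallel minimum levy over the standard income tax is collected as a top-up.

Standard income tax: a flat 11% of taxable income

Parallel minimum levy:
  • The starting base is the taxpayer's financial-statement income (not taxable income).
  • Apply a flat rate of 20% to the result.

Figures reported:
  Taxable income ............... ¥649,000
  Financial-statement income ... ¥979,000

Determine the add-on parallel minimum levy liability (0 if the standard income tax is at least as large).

¥124,410

Standard income tax:
  ¥649,000 × 11% = ¥71,390

Parallel minimum levy:
  Base (financial-statement income): ¥979,000
  ¥979,000 × 20% = ¥195,800

Excess of parallel minimum levy over standard income tax: ¥195,800 − ¥71,390 = ¥124,410.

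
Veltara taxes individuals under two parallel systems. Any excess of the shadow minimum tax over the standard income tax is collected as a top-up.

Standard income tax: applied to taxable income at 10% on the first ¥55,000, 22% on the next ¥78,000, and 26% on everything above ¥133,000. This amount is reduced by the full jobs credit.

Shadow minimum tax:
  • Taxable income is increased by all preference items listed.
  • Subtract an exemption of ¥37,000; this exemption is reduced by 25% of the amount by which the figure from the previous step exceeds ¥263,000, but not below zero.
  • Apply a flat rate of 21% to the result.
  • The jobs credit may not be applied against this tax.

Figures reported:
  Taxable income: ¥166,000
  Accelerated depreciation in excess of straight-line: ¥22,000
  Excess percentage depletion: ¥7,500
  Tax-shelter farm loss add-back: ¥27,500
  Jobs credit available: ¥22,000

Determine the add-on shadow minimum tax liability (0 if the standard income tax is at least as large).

Standard income tax:
  ¥55,000 × 10% = ¥5,500
  ¥78,000 × 22% = ¥17,160
  ¥33,000 × 26% = ¥8,580
  → ¥31,240
  Less jobs credit ¥22,000 → ¥9,240

Shadow minimum tax:
  Adjusted income: ¥166,000 + ¥22,000 + ¥7,500 + ¥27,500 = ¥223,000
  Exemption: ¥223,000 ≤ ¥263,000, so full ¥37,000 applies
  Base: ¥223,000 − ¥37,000 = ¥186,000
  ¥186,000 × 21% = ¥39,060

Excess of shadow minimum tax over standard income tax: ¥39,060 − ¥9,240 = ¥29,820.

¥29,820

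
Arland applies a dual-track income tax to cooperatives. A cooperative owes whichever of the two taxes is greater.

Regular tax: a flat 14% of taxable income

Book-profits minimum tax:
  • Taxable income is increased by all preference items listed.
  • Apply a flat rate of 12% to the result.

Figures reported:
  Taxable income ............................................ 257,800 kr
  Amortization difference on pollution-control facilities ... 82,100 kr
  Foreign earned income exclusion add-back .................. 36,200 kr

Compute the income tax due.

Regular tax:
  257,800 kr × 14% = 36,092 kr

Book-profits minimum tax:
  Adjusted income: 257,800 kr + 82,100 kr + 36,200 kr = 376,100 kr
  376,100 kr × 12% = 45,132 kr

45,132 kr > 36,092 kr, so the book-profits minimum tax is the binding amount.

45,132 kr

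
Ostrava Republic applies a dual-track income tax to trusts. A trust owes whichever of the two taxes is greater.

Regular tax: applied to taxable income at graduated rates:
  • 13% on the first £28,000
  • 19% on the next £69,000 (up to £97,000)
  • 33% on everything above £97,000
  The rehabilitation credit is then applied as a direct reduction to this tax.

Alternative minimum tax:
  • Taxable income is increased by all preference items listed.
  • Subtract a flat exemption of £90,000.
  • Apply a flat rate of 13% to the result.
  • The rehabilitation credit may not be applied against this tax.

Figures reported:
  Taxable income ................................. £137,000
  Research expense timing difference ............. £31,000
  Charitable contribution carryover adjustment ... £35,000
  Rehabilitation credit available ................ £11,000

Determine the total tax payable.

Regular tax:
  £28,000 × 13% = £3,640
  £69,000 × 19% = £13,110
  £40,000 × 33% = £13,200
  → £29,950
  Less rehabilitation credit £11,000 → £18,950

Alternative minimum tax:
  Adjusted income: £137,000 + £31,000 + £35,000 = £203,000
  Less exemption £90,000 → base £113,000
  £113,000 × 13% = £14,690

£18,950 > £14,690, so the regular tax governs.

£18,950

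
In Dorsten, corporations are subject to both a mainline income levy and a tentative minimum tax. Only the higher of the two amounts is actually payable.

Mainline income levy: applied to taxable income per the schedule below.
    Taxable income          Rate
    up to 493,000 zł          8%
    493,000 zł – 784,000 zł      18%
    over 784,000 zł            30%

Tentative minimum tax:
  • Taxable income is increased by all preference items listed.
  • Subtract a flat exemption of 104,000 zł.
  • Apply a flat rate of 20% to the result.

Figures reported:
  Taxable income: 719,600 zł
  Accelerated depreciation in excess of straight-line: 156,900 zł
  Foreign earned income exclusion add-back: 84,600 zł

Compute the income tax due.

Mainline income levy:
  493,000 zł × 8% = 39,440 zł
  226,600 zł × 18% = 40,788 zł
  → 80,228 zł

Tentative minimum tax:
  Adjusted income: 719,600 zł + 156,900 zł + 84,600 zł = 961,100 zł
  Less exemption 104,000 zł → base 857,100 zł
  857,100 zł × 20% = 171,420 zł

171,420 zł > 80,228 zł, so the tentative minimum tax is the binding amount.

171,420 zł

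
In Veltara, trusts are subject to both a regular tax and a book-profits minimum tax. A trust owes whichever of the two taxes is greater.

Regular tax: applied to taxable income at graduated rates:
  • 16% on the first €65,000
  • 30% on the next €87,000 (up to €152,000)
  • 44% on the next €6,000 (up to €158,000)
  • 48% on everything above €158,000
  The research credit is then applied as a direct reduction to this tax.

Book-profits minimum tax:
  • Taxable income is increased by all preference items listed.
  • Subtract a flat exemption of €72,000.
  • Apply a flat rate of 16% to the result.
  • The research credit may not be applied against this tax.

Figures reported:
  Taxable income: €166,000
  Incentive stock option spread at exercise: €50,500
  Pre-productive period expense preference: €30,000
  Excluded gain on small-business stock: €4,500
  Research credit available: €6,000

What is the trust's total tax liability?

Book-profits minimum tax:
  Adjusted income: €166,000 + €50,500 + €30,000 + €4,500 = €251,000
  Less exemption €72,000 → base €179,000
  €179,000 × 16% = €28,640

Regular tax:
  €65,000 × 16% = €10,400
  €87,000 × 30% = €26,100
  €6,000 × 44% = €2,640
  €8,000 × 48% = €3,840
  → €42,980
  Less research credit €6,000 → €36,980

€36,980 > €28,640, so the regular tax governs.

€36,980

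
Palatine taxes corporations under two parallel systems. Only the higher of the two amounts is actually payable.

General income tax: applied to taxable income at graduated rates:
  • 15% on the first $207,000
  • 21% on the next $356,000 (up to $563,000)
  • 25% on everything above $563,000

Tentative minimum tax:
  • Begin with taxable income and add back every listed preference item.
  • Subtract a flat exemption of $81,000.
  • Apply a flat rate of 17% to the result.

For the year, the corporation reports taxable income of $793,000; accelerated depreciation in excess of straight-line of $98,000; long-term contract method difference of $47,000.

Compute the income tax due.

$163,310

General income tax:
  $207,000 × 15% = $31,050
  $356,000 × 21% = $74,760
  $230,000 × 25% = $57,500
  → $163,310

Tentative minimum tax:
  Adjusted income: $793,000 + $98,000 + $47,000 = $938,000
  Less exemption $81,000 → base $857,000
  $857,000 × 17% = $145,690

$163,310 > $145,690, so the general income tax governs.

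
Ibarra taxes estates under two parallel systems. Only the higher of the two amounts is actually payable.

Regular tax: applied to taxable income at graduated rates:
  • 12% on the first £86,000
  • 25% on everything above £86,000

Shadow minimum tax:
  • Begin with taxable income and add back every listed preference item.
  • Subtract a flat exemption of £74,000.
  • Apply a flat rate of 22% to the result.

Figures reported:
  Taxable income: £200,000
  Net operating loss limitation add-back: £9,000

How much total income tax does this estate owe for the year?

£38,820

Regular tax:
  £86,000 × 12% = £10,320
  £114,000 × 25% = £28,500
  → £38,820

Shadow minimum tax:
  Adjusted income: £200,000 + £9,000 = £209,000
  Less exemption £74,000 → base £135,000
  £135,000 × 22% = £29,700

£38,820 > £29,700, so the regular tax governs.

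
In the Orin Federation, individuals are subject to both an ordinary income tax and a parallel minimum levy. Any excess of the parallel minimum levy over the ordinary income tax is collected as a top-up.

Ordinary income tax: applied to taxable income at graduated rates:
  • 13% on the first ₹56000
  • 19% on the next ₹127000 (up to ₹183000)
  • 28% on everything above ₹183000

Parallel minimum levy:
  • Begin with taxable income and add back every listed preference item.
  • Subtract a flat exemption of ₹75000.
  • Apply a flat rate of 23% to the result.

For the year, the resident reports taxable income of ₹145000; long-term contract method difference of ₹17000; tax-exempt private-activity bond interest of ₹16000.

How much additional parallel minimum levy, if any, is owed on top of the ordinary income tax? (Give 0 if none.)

Ordinary income tax:
  ₹56000 × 13% = ₹7280
  ₹89000 × 19% = ₹16910
  → ₹24190

Parallel minimum levy:
  Adjusted income: ₹145000 + ₹17000 + ₹16000 = ₹178000
  Less exemption ₹75000 → base ₹103000
  ₹103000 × 23% = ₹23690

₹23690 ≤ ₹24190, so no add-on is due.

₹0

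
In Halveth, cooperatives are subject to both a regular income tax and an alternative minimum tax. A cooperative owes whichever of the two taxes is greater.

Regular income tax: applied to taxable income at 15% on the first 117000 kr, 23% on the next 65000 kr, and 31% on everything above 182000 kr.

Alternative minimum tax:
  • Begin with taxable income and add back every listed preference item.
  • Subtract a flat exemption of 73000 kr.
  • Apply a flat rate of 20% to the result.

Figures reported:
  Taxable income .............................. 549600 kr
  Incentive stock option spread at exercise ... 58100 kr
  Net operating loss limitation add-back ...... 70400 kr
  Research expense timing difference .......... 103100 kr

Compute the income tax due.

146456 kr

Alternative minimum tax:
  Adjusted income: 549600 kr + 58100 kr + 70400 kr + 103100 kr = 781200 kr
  Less exemption 73000 kr → base 708200 kr
  708200 kr × 20% = 141640 kr

Regular income tax:
  117000 kr × 15% = 17550 kr
  65000 kr × 23% = 14950 kr
  367600 kr × 31% = 113956 kr
  → 146456 kr

146456 kr > 141640 kr, so the regular income tax governs.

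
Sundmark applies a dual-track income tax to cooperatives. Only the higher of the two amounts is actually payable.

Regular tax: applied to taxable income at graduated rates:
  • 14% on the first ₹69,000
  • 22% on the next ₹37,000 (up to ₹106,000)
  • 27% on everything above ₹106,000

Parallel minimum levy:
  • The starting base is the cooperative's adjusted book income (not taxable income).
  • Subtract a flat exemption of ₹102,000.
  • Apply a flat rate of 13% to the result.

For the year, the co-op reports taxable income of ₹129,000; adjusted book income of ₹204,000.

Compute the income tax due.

Parallel minimum levy:
  Base (adjusted book income): ₹204,000
  Less exemption ₹102,000 → base ₹102,000
  ₹102,000 × 13% = ₹13,260

Regular tax:
  ₹69,000 × 14% = ₹9,660
  ₹37,000 × 22% = ₹8,140
  ₹23,000 × 27% = ₹6,210
  → ₹24,010

₹24,010 > ₹13,260, so the regular tax governs.

₹24,010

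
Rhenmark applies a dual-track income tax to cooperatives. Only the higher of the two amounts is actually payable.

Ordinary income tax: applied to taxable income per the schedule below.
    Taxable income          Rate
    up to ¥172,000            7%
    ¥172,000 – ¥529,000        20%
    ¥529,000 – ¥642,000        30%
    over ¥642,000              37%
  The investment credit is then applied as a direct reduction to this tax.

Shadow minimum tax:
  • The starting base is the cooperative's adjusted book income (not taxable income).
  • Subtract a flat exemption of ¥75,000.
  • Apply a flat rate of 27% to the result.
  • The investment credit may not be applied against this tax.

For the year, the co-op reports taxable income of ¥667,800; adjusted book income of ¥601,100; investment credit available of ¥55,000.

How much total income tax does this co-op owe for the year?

Shadow minimum tax:
  Base (adjusted book income): ¥601,100
  Less exemption ¥75,000 → base ¥526,100
  ¥526,100 × 27% = ¥142,047

Ordinary income tax:
  ¥172,000 × 7% = ¥12,040
  ¥357,000 × 20% = ¥71,400
  ¥113,000 × 30% = ¥33,900
  ¥25,800 × 37% = ¥9,546
  → ¥126,886
  Less investment credit ¥55,000 → ¥71,886

¥142,047 > ¥71,886, so the shadow minimum tax is the binding amount.

¥142,047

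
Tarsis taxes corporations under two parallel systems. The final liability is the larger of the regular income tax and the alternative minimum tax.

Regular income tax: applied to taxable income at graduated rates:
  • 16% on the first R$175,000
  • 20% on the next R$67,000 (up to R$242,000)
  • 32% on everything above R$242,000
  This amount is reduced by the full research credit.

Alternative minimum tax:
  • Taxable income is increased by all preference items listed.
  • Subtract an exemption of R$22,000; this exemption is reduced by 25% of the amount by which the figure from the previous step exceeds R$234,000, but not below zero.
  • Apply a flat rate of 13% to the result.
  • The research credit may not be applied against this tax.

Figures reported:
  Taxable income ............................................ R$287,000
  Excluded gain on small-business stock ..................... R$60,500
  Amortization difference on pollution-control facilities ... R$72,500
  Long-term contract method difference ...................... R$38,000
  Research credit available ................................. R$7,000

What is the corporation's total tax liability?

R$59,540

Regular income tax:
  R$175,000 × 16% = R$28,000
  R$67,000 × 20% = R$13,400
  R$45,000 × 32% = R$14,400
  → R$55,800
  Less research credit R$7,000 → R$48,800

Alternative minimum tax:
  Adjusted income: R$287,000 + R$60,500 + R$72,500 + R$38,000 = R$458,000
  Exemption: 25% × (R$458,000 − R$234,000) = R$56,000 ≥ R$22,000, so the exemption is fully phased out
  Base: R$458,000 − R$0 = R$458,000
  R$458,000 × 13% = R$59,540

R$59,540 > R$48,800, so the alternative minimum tax is the binding amount.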